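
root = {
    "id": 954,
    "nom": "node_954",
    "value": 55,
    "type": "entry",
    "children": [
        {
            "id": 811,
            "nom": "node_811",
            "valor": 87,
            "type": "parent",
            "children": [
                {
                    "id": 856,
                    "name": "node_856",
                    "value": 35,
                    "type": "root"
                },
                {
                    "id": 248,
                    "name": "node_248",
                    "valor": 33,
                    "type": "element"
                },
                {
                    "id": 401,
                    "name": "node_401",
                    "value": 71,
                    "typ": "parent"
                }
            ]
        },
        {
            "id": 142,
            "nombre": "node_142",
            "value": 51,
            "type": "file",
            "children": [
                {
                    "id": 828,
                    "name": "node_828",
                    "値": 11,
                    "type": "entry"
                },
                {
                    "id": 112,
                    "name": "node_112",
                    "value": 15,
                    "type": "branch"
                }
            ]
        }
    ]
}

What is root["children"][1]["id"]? 142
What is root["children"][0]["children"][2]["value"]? 71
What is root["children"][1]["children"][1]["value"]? 15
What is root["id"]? 954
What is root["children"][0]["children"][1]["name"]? "node_248"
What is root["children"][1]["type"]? "file"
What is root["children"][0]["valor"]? 87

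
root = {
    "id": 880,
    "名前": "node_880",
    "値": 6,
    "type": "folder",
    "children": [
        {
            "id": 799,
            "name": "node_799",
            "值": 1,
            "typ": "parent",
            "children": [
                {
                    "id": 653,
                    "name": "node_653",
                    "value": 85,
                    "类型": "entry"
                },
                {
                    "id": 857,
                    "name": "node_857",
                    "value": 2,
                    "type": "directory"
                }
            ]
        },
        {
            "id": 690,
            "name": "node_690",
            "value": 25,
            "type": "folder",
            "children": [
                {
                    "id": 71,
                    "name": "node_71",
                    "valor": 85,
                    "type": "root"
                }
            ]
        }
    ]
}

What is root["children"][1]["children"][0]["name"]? "node_71"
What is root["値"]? 6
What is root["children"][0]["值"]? 1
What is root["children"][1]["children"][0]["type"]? "root"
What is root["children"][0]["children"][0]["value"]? 85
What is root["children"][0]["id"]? 799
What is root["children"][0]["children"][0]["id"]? 653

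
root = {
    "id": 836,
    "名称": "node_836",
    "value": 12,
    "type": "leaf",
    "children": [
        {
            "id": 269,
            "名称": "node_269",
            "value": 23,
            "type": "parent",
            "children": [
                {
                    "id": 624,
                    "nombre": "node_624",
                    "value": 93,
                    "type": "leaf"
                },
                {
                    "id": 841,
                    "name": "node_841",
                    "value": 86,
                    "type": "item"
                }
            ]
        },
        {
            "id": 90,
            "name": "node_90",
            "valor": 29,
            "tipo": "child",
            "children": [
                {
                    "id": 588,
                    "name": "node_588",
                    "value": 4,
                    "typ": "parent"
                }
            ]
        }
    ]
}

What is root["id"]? 836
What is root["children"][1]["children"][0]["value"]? 4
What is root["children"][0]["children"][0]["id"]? 624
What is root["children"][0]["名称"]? "node_269"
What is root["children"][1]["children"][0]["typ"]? "parent"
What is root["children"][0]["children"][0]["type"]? "leaf"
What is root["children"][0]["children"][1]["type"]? "item"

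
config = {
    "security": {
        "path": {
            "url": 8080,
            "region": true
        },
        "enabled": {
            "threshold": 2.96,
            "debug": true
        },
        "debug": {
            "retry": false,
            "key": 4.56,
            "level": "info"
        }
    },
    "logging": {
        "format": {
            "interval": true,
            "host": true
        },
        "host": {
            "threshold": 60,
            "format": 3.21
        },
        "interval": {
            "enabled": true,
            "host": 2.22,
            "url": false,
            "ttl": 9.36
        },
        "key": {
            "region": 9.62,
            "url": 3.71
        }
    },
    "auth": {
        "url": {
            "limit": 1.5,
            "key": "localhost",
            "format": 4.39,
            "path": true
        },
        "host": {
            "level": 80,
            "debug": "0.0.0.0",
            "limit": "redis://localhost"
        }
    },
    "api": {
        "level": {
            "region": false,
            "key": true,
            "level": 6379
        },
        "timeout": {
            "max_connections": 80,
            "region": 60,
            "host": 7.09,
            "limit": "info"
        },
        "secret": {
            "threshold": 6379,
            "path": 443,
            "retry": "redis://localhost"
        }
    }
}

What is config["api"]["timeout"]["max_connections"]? 80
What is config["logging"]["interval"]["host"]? 2.22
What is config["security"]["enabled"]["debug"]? True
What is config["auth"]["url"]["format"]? 4.39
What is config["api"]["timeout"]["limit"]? "info"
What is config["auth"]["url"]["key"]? "localhost"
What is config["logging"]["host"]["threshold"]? 60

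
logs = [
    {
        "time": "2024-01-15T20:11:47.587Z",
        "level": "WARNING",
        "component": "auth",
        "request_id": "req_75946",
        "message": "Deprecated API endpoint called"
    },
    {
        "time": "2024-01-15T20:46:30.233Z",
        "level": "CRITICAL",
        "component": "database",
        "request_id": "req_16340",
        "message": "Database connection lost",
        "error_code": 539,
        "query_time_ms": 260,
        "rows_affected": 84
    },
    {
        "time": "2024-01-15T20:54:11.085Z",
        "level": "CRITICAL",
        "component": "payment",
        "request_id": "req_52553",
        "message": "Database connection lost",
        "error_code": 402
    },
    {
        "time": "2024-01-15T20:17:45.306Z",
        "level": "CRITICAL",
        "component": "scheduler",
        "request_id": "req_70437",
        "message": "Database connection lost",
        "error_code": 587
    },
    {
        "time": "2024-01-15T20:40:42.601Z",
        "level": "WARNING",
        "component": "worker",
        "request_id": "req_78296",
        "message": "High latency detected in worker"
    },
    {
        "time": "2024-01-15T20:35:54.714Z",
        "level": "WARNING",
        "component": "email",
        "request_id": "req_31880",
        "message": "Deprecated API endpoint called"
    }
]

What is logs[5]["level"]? "WARNING"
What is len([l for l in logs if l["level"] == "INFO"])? 0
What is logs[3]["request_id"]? "req_70437"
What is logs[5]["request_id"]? "req_31880"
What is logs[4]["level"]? "WARNING"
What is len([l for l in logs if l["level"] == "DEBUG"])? 0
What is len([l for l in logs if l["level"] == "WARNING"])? 3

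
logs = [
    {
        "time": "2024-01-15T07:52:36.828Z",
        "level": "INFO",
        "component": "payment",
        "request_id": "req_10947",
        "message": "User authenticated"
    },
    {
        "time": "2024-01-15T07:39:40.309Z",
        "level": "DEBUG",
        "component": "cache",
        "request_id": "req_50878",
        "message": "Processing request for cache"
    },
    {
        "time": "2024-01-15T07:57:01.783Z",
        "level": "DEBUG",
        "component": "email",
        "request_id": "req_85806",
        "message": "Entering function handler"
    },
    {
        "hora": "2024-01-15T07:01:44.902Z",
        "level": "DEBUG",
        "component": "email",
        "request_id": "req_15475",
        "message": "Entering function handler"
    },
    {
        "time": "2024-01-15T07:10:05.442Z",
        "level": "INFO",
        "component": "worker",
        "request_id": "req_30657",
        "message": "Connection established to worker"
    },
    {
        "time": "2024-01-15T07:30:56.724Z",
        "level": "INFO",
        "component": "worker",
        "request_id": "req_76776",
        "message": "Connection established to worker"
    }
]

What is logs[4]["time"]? "2024-01-15T07:10:05.442Z"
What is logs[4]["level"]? "INFO"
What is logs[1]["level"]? "DEBUG"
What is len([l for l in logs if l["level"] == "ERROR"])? 0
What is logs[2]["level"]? "DEBUG"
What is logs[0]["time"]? "2024-01-15T07:52:36.828Z"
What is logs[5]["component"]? "worker"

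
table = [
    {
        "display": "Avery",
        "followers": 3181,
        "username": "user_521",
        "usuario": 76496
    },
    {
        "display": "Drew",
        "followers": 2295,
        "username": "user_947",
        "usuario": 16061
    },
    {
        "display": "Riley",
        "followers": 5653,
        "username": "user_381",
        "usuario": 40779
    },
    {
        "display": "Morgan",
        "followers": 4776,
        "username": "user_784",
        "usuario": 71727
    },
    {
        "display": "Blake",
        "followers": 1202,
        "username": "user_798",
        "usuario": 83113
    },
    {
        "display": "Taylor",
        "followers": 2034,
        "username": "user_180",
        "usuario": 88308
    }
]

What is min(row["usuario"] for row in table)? 16061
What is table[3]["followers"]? 4776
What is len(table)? 6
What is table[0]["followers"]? 3181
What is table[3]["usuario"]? 71727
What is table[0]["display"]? "Avery"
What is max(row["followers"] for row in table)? 5653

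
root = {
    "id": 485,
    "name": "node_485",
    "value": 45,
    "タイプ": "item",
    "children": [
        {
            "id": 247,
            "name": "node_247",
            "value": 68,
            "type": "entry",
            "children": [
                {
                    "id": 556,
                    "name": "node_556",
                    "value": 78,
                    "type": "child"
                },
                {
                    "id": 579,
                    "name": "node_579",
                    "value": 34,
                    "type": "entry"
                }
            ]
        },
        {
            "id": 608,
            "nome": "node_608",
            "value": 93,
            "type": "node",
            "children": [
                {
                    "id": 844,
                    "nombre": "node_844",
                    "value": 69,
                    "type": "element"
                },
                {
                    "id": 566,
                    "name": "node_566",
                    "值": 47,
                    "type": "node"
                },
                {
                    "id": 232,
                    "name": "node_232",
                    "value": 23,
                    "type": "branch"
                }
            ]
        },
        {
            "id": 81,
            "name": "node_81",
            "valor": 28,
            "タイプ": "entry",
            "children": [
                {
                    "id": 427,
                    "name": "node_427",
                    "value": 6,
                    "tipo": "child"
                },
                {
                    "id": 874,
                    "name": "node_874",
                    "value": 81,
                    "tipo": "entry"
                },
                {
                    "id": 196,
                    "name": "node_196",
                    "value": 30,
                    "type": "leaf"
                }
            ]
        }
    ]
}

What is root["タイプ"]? "item"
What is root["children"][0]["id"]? 247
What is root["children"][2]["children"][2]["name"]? "node_196"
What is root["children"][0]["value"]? 68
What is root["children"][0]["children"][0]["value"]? 78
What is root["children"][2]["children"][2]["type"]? "leaf"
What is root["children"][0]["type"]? "entry"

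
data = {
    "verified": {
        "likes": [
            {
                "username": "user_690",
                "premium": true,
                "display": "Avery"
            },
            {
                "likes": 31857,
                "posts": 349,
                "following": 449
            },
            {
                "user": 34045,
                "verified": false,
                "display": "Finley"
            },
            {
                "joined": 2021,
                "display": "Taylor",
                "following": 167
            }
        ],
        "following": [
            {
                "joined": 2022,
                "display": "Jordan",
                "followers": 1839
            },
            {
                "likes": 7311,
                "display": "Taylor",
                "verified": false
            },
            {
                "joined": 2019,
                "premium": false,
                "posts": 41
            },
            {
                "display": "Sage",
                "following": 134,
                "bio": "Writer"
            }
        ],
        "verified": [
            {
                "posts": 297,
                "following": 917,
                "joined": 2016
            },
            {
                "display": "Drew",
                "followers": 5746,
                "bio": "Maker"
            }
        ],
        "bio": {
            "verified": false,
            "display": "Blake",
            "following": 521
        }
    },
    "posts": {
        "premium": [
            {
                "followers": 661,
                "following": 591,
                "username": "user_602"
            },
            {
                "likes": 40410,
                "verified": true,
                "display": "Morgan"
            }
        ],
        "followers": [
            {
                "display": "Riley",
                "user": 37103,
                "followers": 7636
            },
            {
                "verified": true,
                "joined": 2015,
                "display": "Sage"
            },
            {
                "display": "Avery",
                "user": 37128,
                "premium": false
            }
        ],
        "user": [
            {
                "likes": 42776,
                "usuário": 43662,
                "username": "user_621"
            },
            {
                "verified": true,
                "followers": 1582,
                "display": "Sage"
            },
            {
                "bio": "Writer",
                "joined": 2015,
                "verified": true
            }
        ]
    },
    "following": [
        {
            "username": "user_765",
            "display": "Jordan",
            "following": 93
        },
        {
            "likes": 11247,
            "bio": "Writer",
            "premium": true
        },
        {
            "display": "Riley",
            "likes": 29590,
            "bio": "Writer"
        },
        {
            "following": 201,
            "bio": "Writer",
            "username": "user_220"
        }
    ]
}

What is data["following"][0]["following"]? 93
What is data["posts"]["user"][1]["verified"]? True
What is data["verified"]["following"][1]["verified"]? False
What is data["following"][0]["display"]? "Jordan"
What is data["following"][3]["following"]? 201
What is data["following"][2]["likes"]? 29590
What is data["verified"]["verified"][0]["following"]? 917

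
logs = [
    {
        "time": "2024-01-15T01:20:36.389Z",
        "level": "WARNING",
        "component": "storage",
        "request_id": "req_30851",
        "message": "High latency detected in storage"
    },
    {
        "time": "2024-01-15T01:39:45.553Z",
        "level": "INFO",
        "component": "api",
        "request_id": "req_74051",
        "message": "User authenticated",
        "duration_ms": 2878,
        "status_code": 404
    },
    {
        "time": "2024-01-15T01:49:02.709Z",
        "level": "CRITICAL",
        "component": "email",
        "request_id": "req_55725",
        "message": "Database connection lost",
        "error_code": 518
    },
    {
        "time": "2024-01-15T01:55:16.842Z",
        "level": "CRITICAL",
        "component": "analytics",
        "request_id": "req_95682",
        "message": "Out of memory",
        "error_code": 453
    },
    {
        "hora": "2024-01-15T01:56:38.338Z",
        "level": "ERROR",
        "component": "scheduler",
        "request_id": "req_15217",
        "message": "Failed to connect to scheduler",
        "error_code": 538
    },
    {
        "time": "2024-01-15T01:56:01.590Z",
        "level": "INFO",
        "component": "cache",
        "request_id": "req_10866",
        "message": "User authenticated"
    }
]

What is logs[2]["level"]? "CRITICAL"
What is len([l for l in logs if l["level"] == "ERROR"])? 1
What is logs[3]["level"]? "CRITICAL"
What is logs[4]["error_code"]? 538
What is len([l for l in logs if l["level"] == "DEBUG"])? 0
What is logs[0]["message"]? "High latency detected in storage"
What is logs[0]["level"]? "WARNING"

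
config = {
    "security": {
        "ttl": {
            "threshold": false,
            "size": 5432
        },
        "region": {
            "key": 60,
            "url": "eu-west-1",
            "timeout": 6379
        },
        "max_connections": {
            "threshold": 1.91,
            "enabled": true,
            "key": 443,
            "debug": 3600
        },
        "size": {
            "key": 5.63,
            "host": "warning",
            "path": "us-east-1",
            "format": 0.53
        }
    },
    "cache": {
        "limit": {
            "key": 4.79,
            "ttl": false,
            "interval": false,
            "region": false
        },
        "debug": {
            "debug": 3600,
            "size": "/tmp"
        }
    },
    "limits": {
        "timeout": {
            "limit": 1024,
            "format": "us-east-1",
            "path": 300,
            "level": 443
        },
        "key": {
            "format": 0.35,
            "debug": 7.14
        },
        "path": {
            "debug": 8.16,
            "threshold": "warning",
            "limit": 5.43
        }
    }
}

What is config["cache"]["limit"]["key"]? 4.79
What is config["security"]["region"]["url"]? "eu-west-1"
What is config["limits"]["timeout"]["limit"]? 1024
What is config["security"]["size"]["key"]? 5.63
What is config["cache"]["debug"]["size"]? "/tmp"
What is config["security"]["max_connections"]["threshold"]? 1.91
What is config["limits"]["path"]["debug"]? 8.16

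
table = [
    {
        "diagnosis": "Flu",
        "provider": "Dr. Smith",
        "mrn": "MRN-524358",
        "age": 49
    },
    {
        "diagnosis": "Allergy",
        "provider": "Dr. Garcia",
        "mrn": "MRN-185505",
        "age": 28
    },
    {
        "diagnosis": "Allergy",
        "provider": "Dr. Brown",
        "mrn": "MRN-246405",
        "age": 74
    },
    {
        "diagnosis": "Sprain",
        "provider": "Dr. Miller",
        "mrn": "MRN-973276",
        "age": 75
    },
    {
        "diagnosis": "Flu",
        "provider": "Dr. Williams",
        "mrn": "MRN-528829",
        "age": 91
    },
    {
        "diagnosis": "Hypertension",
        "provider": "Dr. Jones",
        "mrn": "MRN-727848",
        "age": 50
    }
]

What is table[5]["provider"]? "Dr. Jones"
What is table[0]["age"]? 49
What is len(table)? 6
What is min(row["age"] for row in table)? 28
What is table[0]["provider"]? "Dr. Smith"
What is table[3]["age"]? 75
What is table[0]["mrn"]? "MRN-524358"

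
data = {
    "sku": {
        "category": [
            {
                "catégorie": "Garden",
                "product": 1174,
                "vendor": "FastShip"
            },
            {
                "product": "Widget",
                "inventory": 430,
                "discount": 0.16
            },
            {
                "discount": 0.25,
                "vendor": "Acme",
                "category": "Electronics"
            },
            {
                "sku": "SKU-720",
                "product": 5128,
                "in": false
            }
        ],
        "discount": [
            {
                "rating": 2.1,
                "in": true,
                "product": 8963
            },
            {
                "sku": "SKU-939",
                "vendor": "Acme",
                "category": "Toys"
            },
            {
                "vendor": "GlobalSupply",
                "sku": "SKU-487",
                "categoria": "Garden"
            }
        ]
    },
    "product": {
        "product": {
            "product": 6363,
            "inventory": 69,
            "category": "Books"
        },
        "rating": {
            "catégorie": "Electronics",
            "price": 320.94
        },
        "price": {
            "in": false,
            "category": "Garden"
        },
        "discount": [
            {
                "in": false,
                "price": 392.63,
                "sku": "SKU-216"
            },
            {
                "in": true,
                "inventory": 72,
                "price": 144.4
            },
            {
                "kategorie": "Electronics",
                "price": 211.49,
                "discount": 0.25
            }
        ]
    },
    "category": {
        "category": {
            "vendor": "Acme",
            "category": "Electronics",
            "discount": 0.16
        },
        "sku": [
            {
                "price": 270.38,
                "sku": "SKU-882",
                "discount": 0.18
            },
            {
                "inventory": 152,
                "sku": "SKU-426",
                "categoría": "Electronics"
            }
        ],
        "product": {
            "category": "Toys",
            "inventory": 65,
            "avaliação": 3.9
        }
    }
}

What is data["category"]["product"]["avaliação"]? 3.9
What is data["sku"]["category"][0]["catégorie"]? "Garden"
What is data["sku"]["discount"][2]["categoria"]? "Garden"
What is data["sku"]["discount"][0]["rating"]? 2.1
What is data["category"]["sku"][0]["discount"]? 0.18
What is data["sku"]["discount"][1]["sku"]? "SKU-939"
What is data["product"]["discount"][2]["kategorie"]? "Electronics"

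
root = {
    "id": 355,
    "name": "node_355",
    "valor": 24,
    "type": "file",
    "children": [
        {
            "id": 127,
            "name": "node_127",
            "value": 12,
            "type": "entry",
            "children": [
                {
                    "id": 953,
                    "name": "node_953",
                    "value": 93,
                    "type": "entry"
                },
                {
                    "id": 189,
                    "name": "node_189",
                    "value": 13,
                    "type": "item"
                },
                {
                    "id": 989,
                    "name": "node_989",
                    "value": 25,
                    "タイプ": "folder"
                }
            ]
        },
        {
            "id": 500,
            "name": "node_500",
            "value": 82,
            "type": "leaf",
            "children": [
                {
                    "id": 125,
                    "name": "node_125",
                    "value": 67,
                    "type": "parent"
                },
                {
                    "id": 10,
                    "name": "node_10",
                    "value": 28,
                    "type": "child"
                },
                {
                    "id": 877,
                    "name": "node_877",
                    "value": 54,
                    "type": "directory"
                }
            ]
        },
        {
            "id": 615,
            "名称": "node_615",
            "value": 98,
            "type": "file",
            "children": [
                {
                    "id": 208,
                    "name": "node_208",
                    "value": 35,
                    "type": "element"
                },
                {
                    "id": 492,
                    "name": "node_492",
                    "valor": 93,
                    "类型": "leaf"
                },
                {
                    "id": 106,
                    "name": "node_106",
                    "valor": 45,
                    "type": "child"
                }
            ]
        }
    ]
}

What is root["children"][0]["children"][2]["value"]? 25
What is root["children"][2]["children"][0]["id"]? 208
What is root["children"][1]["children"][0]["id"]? 125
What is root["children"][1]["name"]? "node_500"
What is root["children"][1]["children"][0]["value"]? 67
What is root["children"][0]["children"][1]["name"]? "node_189"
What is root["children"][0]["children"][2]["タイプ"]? "folder"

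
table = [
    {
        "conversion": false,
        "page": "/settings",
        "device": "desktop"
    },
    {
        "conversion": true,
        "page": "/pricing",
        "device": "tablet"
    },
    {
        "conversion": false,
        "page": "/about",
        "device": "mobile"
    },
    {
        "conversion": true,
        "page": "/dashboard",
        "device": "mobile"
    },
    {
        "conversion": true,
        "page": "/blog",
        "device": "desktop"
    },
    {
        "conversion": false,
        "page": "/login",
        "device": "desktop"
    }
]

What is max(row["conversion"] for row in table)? True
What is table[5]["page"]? "/login"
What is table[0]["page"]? "/settings"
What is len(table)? 6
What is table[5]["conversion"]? False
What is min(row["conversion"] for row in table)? False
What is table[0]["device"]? "desktop"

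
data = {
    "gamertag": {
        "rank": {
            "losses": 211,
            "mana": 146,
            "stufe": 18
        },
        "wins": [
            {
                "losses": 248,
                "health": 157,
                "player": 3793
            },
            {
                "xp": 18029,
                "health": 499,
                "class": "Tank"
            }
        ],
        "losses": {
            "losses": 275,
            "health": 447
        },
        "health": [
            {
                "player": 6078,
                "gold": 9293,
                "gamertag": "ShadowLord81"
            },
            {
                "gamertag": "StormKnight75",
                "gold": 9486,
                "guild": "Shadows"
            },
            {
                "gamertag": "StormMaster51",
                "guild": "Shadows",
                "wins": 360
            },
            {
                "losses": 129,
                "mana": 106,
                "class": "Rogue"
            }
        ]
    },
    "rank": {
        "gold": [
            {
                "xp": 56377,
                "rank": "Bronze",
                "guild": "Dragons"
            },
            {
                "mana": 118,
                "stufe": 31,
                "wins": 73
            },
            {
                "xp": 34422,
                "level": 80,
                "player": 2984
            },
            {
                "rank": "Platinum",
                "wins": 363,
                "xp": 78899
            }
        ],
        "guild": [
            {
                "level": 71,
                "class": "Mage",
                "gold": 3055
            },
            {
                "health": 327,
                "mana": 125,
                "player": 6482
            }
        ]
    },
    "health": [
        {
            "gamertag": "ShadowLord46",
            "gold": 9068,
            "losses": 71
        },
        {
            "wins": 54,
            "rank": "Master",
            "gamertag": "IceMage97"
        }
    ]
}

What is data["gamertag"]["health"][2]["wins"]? 360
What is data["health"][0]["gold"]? 9068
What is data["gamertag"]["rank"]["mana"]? 146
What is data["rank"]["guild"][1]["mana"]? 125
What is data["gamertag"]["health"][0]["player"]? 6078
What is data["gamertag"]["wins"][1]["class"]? "Tank"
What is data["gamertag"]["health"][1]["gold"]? 9486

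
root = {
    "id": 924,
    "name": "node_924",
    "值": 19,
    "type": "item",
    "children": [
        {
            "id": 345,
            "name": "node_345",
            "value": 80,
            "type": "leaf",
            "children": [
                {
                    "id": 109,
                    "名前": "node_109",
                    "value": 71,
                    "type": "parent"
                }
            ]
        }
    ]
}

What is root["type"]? "item"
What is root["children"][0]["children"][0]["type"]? "parent"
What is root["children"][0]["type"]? "leaf"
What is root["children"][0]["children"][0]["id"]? 109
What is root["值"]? 19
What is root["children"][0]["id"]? 345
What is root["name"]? "node_924"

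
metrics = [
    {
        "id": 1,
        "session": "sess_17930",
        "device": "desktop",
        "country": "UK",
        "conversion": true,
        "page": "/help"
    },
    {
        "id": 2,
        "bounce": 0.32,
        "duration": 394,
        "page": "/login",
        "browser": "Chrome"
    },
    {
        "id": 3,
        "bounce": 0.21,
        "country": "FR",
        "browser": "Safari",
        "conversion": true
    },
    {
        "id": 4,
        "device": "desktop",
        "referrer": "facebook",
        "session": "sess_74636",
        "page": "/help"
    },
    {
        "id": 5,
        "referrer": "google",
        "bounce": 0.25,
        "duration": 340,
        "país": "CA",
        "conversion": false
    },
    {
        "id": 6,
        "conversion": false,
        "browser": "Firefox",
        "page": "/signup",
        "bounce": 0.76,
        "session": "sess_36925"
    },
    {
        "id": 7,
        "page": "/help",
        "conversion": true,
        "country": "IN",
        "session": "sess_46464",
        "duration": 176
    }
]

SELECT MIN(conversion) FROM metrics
False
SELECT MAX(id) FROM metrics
7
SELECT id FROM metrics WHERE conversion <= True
[1, 3, 5, 6, 7]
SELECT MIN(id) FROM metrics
1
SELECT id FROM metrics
[1, 2, 3, 4, 5, 6, 7]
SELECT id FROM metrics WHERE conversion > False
[1, 3, 7]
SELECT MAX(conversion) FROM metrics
True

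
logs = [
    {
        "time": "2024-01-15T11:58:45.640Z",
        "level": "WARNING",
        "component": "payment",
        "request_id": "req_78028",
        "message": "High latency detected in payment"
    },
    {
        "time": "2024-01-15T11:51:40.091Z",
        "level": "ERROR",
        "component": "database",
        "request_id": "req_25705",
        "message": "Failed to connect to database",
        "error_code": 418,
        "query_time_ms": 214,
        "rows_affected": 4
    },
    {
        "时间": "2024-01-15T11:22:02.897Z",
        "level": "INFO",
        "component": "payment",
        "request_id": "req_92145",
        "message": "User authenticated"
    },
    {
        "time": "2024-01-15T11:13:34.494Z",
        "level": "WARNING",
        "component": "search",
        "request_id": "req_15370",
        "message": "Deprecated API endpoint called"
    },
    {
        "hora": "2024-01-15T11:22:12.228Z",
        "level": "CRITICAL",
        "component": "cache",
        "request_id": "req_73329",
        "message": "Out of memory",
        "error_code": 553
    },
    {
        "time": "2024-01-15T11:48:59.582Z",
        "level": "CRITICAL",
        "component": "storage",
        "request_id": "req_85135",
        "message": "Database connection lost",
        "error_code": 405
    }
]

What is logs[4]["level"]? "CRITICAL"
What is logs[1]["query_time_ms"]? 214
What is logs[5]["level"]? "CRITICAL"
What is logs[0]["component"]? "payment"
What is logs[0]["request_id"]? "req_78028"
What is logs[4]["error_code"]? 553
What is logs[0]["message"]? "High latency detected in payment"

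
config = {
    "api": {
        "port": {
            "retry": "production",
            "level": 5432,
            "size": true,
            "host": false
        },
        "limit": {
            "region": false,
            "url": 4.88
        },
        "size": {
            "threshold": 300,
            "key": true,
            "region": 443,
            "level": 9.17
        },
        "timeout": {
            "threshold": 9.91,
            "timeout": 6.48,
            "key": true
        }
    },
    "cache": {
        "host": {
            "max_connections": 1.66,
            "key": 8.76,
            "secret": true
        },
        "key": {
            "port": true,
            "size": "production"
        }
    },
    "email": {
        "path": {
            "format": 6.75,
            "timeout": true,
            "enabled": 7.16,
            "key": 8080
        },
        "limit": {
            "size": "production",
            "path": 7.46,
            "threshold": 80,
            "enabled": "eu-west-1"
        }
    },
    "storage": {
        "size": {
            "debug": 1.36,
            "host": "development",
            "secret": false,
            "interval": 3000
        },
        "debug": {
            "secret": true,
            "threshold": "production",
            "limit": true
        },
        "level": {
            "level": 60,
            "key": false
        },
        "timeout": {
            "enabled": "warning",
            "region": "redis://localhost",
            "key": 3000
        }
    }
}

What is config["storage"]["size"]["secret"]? False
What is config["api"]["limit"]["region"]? False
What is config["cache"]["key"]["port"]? True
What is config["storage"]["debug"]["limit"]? True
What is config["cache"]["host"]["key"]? 8.76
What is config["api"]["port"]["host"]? False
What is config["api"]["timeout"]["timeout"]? 6.48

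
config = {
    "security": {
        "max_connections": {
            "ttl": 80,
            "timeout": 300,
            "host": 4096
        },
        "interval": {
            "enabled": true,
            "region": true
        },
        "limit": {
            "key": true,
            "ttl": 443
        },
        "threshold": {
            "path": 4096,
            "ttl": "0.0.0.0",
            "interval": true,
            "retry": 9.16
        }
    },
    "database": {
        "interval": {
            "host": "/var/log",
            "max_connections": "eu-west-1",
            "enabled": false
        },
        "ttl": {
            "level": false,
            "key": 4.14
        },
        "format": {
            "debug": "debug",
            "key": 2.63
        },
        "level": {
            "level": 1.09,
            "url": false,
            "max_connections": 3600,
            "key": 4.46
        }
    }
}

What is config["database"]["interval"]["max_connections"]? "eu-west-1"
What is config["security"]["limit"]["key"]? True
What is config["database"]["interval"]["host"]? "/var/log"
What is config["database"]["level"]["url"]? False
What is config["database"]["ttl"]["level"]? False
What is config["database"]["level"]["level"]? 1.09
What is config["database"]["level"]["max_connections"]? 3600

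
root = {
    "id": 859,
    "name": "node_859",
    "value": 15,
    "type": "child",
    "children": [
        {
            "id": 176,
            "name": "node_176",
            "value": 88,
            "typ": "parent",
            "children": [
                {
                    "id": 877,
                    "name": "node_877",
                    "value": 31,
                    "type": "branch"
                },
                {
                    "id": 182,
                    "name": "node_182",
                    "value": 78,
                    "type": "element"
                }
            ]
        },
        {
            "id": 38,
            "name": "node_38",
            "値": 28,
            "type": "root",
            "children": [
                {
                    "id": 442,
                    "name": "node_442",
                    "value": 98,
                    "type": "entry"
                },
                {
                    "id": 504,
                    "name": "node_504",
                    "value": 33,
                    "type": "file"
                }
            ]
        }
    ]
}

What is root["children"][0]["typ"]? "parent"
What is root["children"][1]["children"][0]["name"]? "node_442"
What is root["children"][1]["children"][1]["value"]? 33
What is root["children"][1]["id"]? 38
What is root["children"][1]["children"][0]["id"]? 442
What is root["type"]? "child"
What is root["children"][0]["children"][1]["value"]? 78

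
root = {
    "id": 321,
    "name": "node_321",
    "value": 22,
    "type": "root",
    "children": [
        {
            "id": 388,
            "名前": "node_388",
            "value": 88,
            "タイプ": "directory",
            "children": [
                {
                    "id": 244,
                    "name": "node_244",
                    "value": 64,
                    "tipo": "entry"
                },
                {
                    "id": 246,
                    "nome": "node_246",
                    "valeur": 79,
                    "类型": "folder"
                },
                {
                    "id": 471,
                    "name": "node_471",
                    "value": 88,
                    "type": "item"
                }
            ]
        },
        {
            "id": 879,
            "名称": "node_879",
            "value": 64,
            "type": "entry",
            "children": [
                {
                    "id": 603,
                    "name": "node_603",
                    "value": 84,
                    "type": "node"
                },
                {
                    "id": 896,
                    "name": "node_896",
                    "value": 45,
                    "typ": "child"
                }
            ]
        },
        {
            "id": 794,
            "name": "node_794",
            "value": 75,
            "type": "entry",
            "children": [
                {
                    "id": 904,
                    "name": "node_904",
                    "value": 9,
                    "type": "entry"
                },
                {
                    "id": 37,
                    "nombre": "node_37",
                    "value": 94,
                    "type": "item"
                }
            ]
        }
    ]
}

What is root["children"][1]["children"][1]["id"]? 896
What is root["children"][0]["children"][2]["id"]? 471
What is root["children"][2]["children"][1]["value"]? 94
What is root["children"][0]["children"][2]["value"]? 88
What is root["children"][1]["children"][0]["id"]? 603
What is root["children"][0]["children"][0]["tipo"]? "entry"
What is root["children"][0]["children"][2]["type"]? "item"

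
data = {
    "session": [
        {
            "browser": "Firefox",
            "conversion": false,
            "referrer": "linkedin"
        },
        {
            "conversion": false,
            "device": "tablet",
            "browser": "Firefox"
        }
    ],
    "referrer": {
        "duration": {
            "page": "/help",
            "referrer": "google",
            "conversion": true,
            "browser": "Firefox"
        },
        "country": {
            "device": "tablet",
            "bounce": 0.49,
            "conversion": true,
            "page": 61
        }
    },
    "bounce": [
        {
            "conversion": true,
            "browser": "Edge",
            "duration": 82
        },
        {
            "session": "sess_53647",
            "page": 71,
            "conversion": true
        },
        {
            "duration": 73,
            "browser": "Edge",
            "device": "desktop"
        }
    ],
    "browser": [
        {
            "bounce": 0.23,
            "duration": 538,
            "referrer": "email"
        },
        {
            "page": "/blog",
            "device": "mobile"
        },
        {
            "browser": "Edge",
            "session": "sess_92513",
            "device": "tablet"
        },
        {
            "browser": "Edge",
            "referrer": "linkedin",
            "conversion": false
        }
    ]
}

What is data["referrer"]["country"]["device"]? "tablet"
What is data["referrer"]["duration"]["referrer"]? "google"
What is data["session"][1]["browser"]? "Firefox"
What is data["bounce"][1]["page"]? 71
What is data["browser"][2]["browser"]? "Edge"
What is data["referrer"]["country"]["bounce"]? 0.49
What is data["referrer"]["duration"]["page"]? "/help"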